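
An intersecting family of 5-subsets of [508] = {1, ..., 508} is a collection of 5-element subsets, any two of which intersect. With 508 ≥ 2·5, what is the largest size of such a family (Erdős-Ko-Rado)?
max |F| = C(507, 4) = 2720627910

Erdős-Ko-Rado (1961): when n ≥ 2k, max |F| = C(n−1, k−1). The bound is attained by the star {A : i ∈ A} for any fixed i ∈ [n]. Here C(508−1, 5−1) = C(507, 4) = 2720627910.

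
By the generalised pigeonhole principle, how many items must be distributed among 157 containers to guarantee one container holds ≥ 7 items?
n = (7 − 1)·157 + 1 = 943

By the generalised pigeonhole principle, to guarantee some box contains ≥ r objects we need more than (r − 1) · k objects total. Threshold: n = (r − 1) · k + 1. With r = 7 and k = 157: n = 6 · 157 + 1 = 942 + 1 = 943. For n = 942 = 6 · 157, we can put exactly 6 objects in every box, avoiding 7 in any single one — so 943 is tight.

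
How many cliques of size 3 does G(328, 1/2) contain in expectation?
E[# K_3] = C(328, 3) · (1/2)^C(3, 2) = 5827576 / 2^3 = 728447

For each 3-subset S of vertices (there are C(328, 3) = 5827576 such S), let X_S = 1 if S induces a K_3 (all C(3, 2) = 3 edges present). Then P(X_S = 1) = (1/2)^3 = 1/8. By linearity of expectation, E[# K_3] = C(328, 3) · (1/2)^3 = 5827576 / 8 = 728447.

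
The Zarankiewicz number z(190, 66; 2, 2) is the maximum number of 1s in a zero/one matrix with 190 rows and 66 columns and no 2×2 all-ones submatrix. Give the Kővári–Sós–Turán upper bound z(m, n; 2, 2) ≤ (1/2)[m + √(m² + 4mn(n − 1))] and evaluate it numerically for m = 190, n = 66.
z(190, 66; 2, 2) ≤ (1/2)[190 + √(190² + 4·190·66·65)] = (1/2)[190 + √3296500] = 1002.8133

Kővári–Sós–Turán: let r_1, ..., r_190 be the row sums and z = Σ r_i the total number of 1s. Each pair of columns can share at most one row with both entries 1 (else a 2×2 all-ones block appears), so Σ_i C(r_i, 2) ≤ C(66, 2) = 2145. By convexity Σ_i C(r_i, 2) ≥ 190·C(z/190, 2) = z(z − 190)/(2·190), giving z² − 190z − 190·66·65 ≤ 0 and hence z ≤ (1/2)[190 + √(36100 + 4·815100)] = (1/2)[190 + √3296500] ≈ (1/2)(190 + 1815.6266) = 1002.8133.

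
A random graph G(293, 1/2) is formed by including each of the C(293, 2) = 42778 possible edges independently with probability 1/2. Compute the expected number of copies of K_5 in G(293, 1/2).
E[# K_5] = C(293, 5) · (1/2)^C(5, 2) = 17388337273 / 2^10 ≈ 16980798.118164

For each 5-subset S of vertices (there are C(293, 5) = 17388337273 such S), let X_S = 1 if S induces a K_5 (all C(5, 2) = 10 edges present). Then P(X_S = 1) = (1/2)^10 = 1/1024. By linearity of expectation, E[# K_5] = C(293, 5) · (1/2)^10 = 17388337273 / 1024 ≈ 16980798.118164.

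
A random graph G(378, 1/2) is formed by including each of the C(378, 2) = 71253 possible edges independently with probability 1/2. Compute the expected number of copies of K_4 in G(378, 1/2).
E[# K_4] = C(378, 4) · (1/2)^C(4, 2) = 837222750 / 2^6 = 418611375/32 = 13081605.46875

For each 4-subset S of vertices (there are C(378, 4) = 837222750 such S), let X_S = 1 if S induces a K_4 (all C(4, 2) = 6 edges present). Then P(X_S = 1) = (1/2)^6 = 1/64. By linearity of expectation, E[# K_4] = C(378, 4) · (1/2)^6 = 837222750 / 64 = 418611375/32 = 13081605.46875.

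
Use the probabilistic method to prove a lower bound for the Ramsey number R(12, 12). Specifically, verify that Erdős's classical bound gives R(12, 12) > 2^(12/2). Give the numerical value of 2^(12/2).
2^(12/2) = 64; so R(12, 12) > 64

Colour each edge of K_n uniformly at random with red/blue. The expected number of monochromatic K_12 is C(n, 12) · 2 · 2^(−C(12,2)). If C(n, 12) · 2^(1 − C(12,2)) < 1, then with positive probability no monochromatic K_12 exists, so R(12, 12) > n. The standard estimate C(n, 12) ≤ n^12/12! shows this inequality holds whenever n ≤ 2^(12/2) (since 12! · 2^(C(12,2) − 1) > 2^(12^2/2) ≥ n^12). Hence R(12, 12) > 2^(12/2) = 64.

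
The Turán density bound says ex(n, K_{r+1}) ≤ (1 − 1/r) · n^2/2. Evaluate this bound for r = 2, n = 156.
Turán density bound = (1/2) · 156^2/2 = 6084

Turán's theorem: ex(n, K_{r+1}) is achieved by the complete r-partite Turán graph T(n, r) with parts as balanced as possible, and is at most (1 − 1/r) · n^2/2. For r = 2, n = 156: the density bound is (1/2) · 24336/2 = 6084. Since 2 ∣ 156, the Turán graph T(156, 2) has parts of equal size 78, and its edge count e(T(156, 2)) = 6084 attains the density bound exactly.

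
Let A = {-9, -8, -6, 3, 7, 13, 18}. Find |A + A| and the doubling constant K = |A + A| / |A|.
K = |A + A| / |A| = 27/7

Enumerate A + A = {a + b : a, b ∈ A}. With |A| = 7, there are |A|^2 = 49 ordered sum pairs; collecting distinct values, A + A = {-18, -17, -16, -15, -14, -12, -6, -5, -3, -2, -1, 1, 4, 5, 6, 7, 9, 10, 12, 14, 16, 20, 21, 25, 26, 31, 36}, so |A + A| = 27. Thus K = 27/7. For comparison, the minimum possible |A + A| over all 7-element sets is 2·7 − 1 = 13 (so min K = 13/7), attained only by arithmetic progressions.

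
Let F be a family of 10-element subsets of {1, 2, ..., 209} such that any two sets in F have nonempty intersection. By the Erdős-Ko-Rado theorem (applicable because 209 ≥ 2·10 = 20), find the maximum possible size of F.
max |F| = C(208, 9) = 1684982353074800

The Erdős-Ko-Rado theorem states: for n ≥ 2k, an intersecting family of k-subsets of an n-element set has size at most C(n − 1, k − 1), with equality for 'star' families {A ⊆ [n] : |A| = k, i ∈ A} (fix an element i). For n = 209, k = 10: C(208, 9) = 1684982353074800.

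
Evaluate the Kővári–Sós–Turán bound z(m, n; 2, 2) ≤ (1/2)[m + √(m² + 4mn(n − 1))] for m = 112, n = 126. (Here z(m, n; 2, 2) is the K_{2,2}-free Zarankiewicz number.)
z(112, 126; 2, 2) ≤ (1/2)[112 + √(112² + 4·112·126·125)] = (1/2)[112 + √7068544] = 1385.3367

Kővári–Sós–Turán: let r_1, ..., r_112 be the row sums and z = Σ r_i the total number of 1s. Each pair of columns can share at most one row with both entries 1 (else a 2×2 all-ones block appears), so Σ_i C(r_i, 2) ≤ C(126, 2) = 7875. By convexity Σ_i C(r_i, 2) ≥ 112·C(z/112, 2) = z(z − 112)/(2·112), giving z² − 112z − 112·126·125 ≤ 0 and hence z ≤ (1/2)[112 + √(12544 + 4·1764000)] = (1/2)[112 + √7068544] ≈ (1/2)(112 + 2658.6734) = 1385.3367.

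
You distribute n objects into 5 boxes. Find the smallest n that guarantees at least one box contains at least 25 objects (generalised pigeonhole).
n = (25 − 1)·5 + 1 = 121

By the generalised pigeonhole principle, to guarantee some box contains ≥ r objects we need more than (r − 1) · k objects total. Threshold: n = (r − 1) · k + 1. With r = 25 and k = 5: n = 24 · 5 + 1 = 120 + 1 = 121. For n = 120 = 24 · 5, we can put exactly 24 objects in every box, avoiding 25 in any single one — so 121 is tight.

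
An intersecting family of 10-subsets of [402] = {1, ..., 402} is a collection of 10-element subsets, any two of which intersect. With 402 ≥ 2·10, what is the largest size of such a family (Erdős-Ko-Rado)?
max |F| = C(401, 9) = 674945738076676550

Erdős-Ko-Rado (1961): when n ≥ 2k, max |F| = C(n−1, k−1). The bound is attained by the star {A : i ∈ A} for any fixed i ∈ [n]. Here C(402−1, 10−1) = C(401, 9) = 674945738076676550.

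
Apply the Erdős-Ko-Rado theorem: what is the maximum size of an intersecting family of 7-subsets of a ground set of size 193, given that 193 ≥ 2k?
max |F| = C(192, 6) = 64300886496

The Erdős-Ko-Rado theorem states: for n ≥ 2k, an intersecting family of k-subsets of an n-element set has size at most C(n − 1, k − 1), with equality for 'star' families {A ⊆ [n] : |A| = k, i ∈ A} (fix an element i). For n = 193, k = 7: C(192, 6) = 64300886496.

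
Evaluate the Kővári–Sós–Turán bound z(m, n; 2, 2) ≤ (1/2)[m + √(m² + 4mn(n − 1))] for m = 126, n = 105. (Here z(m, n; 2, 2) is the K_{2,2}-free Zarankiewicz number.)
z(126, 105; 2, 2) ≤ (1/2)[126 + √(126² + 4·126·105·104)] = (1/2)[126 + √5519556] = 1237.6868

Kővári–Sós–Turán: let r_1, ..., r_126 be the row sums and z = Σ r_i the total number of 1s. Each pair of columns can share at most one row with both entries 1 (else a 2×2 all-ones block appears), so Σ_i C(r_i, 2) ≤ C(105, 2) = 5460. By convexity Σ_i C(r_i, 2) ≥ 126·C(z/126, 2) = z(z − 126)/(2·126), giving z² − 126z − 126·105·104 ≤ 0 and hence z ≤ (1/2)[126 + √(15876 + 4·1375920)] = (1/2)[126 + √5519556] ≈ (1/2)(126 + 2349.3735) = 1237.6868.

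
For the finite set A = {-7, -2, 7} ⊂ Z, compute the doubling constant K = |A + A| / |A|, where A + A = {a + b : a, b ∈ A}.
K = |A + A| / |A| = 6/3 = 2

Enumerate A + A = {a + b : a, b ∈ A}. With |A| = 3, there are |A|^2 = 9 ordered sum pairs; collecting distinct values, A + A = {-14, -9, -4, 0, 5, 14}, so |A + A| = 6. Thus K = 6/3 = 2. For comparison, the minimum possible |A + A| over all 3-element sets is 2·3 − 1 = 5 (so min K = 5/3), attained only by arithmetic progressions.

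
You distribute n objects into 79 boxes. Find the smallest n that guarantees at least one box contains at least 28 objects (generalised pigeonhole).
n = (28 − 1)·79 + 1 = 2134

By the generalised pigeonhole principle, to guarantee some box contains ≥ r objects we need more than (r − 1) · k objects total. Threshold: n = (r − 1) · k + 1. With r = 28 and k = 79: n = 27 · 79 + 1 = 2133 + 1 = 2134. For n = 2133 = 27 · 79, we can put exactly 27 objects in every box, avoiding 28 in any single one — so 2134 is tight.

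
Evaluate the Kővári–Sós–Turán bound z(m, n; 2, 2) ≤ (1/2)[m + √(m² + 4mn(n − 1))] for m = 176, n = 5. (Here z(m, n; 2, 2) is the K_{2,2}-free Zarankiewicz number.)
z(176, 5; 2, 2) ≤ (1/2)[176 + √(176² + 4·176·5·4)] = (1/2)[176 + √45056] = 194.132

Kővári–Sós–Turán: let r_1, ..., r_176 be the row sums and z = Σ r_i the total number of 1s. Each pair of columns can share at most one row with both entries 1 (else a 2×2 all-ones block appears), so Σ_i C(r_i, 2) ≤ C(5, 2) = 10. By convexity Σ_i C(r_i, 2) ≥ 176·C(z/176, 2) = z(z − 176)/(2·176), giving z² − 176z − 176·5·4 ≤ 0 and hence z ≤ (1/2)[176 + √(30976 + 4·3520)] = (1/2)[176 + √45056] ≈ (1/2)(176 + 212.264) = 194.132.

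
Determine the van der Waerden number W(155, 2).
W(155, 2) = 155 + 1 = 156

A 2-term AP is any pair of integers, so a monochromatic 2-AP exists iff some colour is used at least twice. With 155 colours, the colouring i ↦ i on {1, ..., 155} uses each colour once, avoiding any monochromatic pair, so W(155, 2) > 155. For {1, ..., 156}, pigeonhole forces two integers of the same colour, which form a monochromatic 2-AP. Hence W(155, 2) = 156.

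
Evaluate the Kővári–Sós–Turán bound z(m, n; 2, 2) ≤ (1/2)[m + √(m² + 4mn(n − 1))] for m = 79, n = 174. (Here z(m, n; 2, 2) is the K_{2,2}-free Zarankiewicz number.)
z(79, 174; 2, 2) ≤ (1/2)[79 + √(79² + 4·79·174·173)] = (1/2)[79 + √9518473] = 1582.1011

Kővári–Sós–Turán: let r_1, ..., r_79 be the row sums and z = Σ r_i the total number of 1s. Each pair of columns can share at most one row with both entries 1 (else a 2×2 all-ones block appears), so Σ_i C(r_i, 2) ≤ C(174, 2) = 15051. By convexity Σ_i C(r_i, 2) ≥ 79·C(z/79, 2) = z(z − 79)/(2·79), giving z² − 79z − 79·174·173 ≤ 0 and hence z ≤ (1/2)[79 + √(6241 + 4·2378058)] = (1/2)[79 + √9518473] ≈ (1/2)(79 + 3085.2023) = 1582.1011.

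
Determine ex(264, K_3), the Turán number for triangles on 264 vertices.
ex(264, K_3) = ⌊264^2/4⌋ = 17424

Mantel (1907): a triangle-free graph on n vertices has at most ⌊n^2/4⌋ edges, with equality for the complete bipartite graph K_{⌊n/2⌋, ⌈n/2⌉}. For n = 264: ⌊264^2/4⌋ = ⌊69696/4⌋ = 17424. The extremal graph is K_{132, 132}, which has 132·132 = 17424 edges.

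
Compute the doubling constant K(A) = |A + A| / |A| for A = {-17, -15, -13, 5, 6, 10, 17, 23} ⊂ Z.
K = |A + A| / |A| = 33/8

Enumerate A + A = {a + b : a, b ∈ A}. With |A| = 8, there are |A|^2 = 64 ordered sum pairs; collecting distinct values, A + A = {-34, -32, -30, -28, -26, -12, -11, -10, -9, -8, -7, -5, -3, 0, 2, 4, 6, 8, 10, 11, 12, 15, 16, 20, 22, 23, 27, 28, 29, 33, 34, 40, 46}, so |A + A| = 33. Thus K = 33/8. For comparison, the minimum possible |A + A| over all 8-element sets is 2·8 − 1 = 15 (so min K = 15/8), attained only by arithmetic progressions.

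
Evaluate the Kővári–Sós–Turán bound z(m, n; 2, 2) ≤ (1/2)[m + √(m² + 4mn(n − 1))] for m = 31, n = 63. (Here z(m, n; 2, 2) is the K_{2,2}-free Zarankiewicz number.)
z(31, 63; 2, 2) ≤ (1/2)[31 + √(31² + 4·31·63·62)] = (1/2)[31 + √485305] = 363.8192

Kővári–Sós–Turán: let r_1, ..., r_31 be the row sums and z = Σ r_i the total number of 1s. Each pair of columns can share at most one row with both entries 1 (else a 2×2 all-ones block appears), so Σ_i C(r_i, 2) ≤ C(63, 2) = 1953. By convexity Σ_i C(r_i, 2) ≥ 31·C(z/31, 2) = z(z − 31)/(2·31), giving z² − 31z − 31·63·62 ≤ 0 and hence z ≤ (1/2)[31 + √(961 + 4·121086)] = (1/2)[31 + √485305] ≈ (1/2)(31 + 696.6384) = 363.8192.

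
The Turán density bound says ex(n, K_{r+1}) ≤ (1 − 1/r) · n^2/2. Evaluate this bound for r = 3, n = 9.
Turán density bound = (2/3) · 9^2/2 = 27

Turán's theorem: ex(n, K_{r+1}) is achieved by the complete r-partite Turán graph T(n, r) with parts as balanced as possible, and is at most (1 − 1/r) · n^2/2. For r = 3, n = 9: the density bound is (2/3) · 81/2 = 27. Since 3 ∣ 9, the Turán graph T(9, 3) has parts of equal size 3, and its edge count e(T(9, 3)) = 27 attains the density bound exactly.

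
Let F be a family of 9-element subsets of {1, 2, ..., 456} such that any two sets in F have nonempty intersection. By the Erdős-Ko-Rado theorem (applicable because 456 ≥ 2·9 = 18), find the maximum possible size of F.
max |F| = C(455, 8) = 42824941024265400

Erdős-Ko-Rado (1961): when n ≥ 2k, max |F| = C(n−1, k−1). The bound is attained by the star {A : i ∈ A} for any fixed i ∈ [n]. Here C(456−1, 9−1) = C(455, 8) = 42824941024265400.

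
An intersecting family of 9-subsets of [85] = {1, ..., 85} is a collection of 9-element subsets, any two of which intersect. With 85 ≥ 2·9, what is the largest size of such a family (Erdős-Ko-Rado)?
max |F| = C(84, 8) = 43595145594

The Erdős-Ko-Rado theorem states: for n ≥ 2k, an intersecting family of k-subsets of an n-element set has size at most C(n − 1, k − 1), with equality for 'star' families {A ⊆ [n] : |A| = k, i ∈ A} (fix an element i). For n = 85, k = 9: C(84, 8) = 43595145594.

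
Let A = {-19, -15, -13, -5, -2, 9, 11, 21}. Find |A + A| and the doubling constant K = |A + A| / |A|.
K = |A + A| / |A| = 32/8 = 4

Enumerate A + A = {a + b : a, b ∈ A}. With |A| = 8, there are |A|^2 = 64 ordered sum pairs; collecting distinct values, A + A = {-38, -34, -32, -30, -28, -26, -24, -21, -20, -18, -17, -15, -10, -8, -7, -6, -4, -2, 2, 4, 6, 7, 8, 9, 16, 18, 19, 20, 22, 30, 32, 42}, so |A + A| = 32. Thus K = 32/8 = 4. For comparison, the minimum possible |A + A| over all 8-element sets is 2·8 − 1 = 15 (so min K = 15/8), attained only by arithmetic progressions.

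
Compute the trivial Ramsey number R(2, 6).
R(2, 6) = 6

R(2, k) = k for all k ≥ 2: in a 2-colouring of K_k, either some edge is red (a red K_2) or all edges are blue (a blue K_k). And K_{5} coloured all-blue has no blue K_6, so R(2, 6) > 5. Hence R(2, 6) = 6.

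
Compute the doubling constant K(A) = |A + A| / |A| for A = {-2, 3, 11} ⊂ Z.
K = |A + A| / |A| = 6/3 = 2

Enumerate A + A = {a + b : a, b ∈ A}. With |A| = 3, there are |A|^2 = 9 ordered sum pairs; collecting distinct values, A + A = {-4, 1, 6, 9, 14, 22}, so |A + A| = 6. Thus K = 6/3 = 2. For comparison, the minimum possible |A + A| over all 3-element sets is 2·3 − 1 = 5 (so min K = 5/3), attained only by arithmetic progressions.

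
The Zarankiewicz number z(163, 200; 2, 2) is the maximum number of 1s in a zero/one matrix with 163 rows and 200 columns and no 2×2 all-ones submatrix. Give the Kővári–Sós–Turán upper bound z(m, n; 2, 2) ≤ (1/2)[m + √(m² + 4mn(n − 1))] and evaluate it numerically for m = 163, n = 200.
z(163, 200; 2, 2) ≤ (1/2)[163 + √(163² + 4·163·200·199)] = (1/2)[163 + √25976169] = 2629.8411

Kővári–Sós–Turán: let r_1, ..., r_163 be the row sums and z = Σ r_i the total number of 1s. Each pair of columns can share at most one row with both entries 1 (else a 2×2 all-ones block appears), so Σ_i C(r_i, 2) ≤ C(200, 2) = 19900. By convexity Σ_i C(r_i, 2) ≥ 163·C(z/163, 2) = z(z − 163)/(2·163), giving z² − 163z − 163·200·199 ≤ 0 and hence z ≤ (1/2)[163 + √(26569 + 4·6487400)] = (1/2)[163 + √25976169] ≈ (1/2)(163 + 5096.6822) = 2629.8411.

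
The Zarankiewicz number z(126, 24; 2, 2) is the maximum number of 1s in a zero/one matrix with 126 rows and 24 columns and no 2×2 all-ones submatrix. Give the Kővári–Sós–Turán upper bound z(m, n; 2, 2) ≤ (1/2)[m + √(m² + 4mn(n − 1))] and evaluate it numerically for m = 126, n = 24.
z(126, 24; 2, 2) ≤ (1/2)[126 + √(126² + 4·126·24·23)] = (1/2)[126 + √294084] = 334.1476

Kővári–Sós–Turán: let r_1, ..., r_126 be the row sums and z = Σ r_i the total number of 1s. Each pair of columns can share at most one row with both entries 1 (else a 2×2 all-ones block appears), so Σ_i C(r_i, 2) ≤ C(24, 2) = 276. By convexity Σ_i C(r_i, 2) ≥ 126·C(z/126, 2) = z(z − 126)/(2·126), giving z² − 126z − 126·24·23 ≤ 0 and hence z ≤ (1/2)[126 + √(15876 + 4·69552)] = (1/2)[126 + √294084] ≈ (1/2)(126 + 542.2951) = 334.1476.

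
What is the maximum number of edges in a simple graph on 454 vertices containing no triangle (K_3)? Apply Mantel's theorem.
ex(454, K_3) = ⌊454^2/4⌋ = 51529

Mantel (1907): a triangle-free graph on n vertices has at most ⌊n^2/4⌋ edges, with equality for the complete bipartite graph K_{⌊n/2⌋, ⌈n/2⌉}. For n = 454: ⌊454^2/4⌋ = ⌊206116/4⌋ = 51529. The extremal graph is K_{227, 227}, which has 227·227 = 51529 edges.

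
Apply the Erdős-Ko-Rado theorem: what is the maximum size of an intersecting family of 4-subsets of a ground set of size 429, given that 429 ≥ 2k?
max |F| = C(428, 3) = 12975676

The Erdős-Ko-Rado theorem states: for n ≥ 2k, an intersecting family of k-subsets of an n-element set has size at most C(n − 1, k − 1), with equality for 'star' families {A ⊆ [n] : |A| = k, i ∈ A} (fix an element i). For n = 429, k = 4: C(428, 3) = 12975676.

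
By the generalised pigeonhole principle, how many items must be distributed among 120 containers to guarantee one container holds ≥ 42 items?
n = (42 − 1)·120 + 1 = 4921

By the generalised pigeonhole principle, to guarantee some box contains ≥ r objects we need more than (r − 1) · k objects total. Threshold: n = (r − 1) · k + 1. With r = 42 and k = 120: n = 41 · 120 + 1 = 4920 + 1 = 4921. For n = 4920 = 41 · 120, we can put exactly 41 objects in every box, avoiding 42 in any single one — so 4921 is tight.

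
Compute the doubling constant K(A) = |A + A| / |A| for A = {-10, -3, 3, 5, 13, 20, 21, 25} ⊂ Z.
K = |A + A| / |A| = 32/8 = 4

Enumerate A + A = {a + b : a, b ∈ A}. With |A| = 8, there are |A|^2 = 64 ordered sum pairs; collecting distinct values, A + A = {-20, -13, -7, -6, -5, 0, 2, 3, 6, 8, 10, 11, 15, 16, 17, 18, 22, 23, 24, 25, 26, 28, 30, 33, 34, 38, 40, 41, 42, 45, 46, 50}, so |A + A| = 32. Thus K = 32/8 = 4. For comparison, the minimum possible |A + A| over all 8-element sets is 2·8 − 1 = 15 (so min K = 15/8), attained only by arithmetic progressions.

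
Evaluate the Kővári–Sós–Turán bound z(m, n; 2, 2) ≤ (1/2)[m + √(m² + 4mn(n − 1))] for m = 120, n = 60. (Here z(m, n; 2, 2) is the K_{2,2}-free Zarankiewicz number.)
z(120, 60; 2, 2) ≤ (1/2)[120 + √(120² + 4·120·60·59)] = (1/2)[120 + √1713600] = 714.5227

Kővári–Sós–Turán: let r_1, ..., r_120 be the row sums and z = Σ r_i the total number of 1s. Each pair of columns can share at most one row with both entries 1 (else a 2×2 all-ones block appears), so Σ_i C(r_i, 2) ≤ C(60, 2) = 1770. By convexity Σ_i C(r_i, 2) ≥ 120·C(z/120, 2) = z(z − 120)/(2·120), giving z² − 120z − 120·60·59 ≤ 0 and hence z ≤ (1/2)[120 + √(14400 + 4·424800)] = (1/2)[120 + √1713600] ≈ (1/2)(120 + 1309.0455) = 714.5227.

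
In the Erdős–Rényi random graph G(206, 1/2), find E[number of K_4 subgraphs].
E[# K_4] = C(206, 4) · (1/2)^C(4, 2) = 72867865 / 2^6 = 1138560.390625

For each 4-subset S of vertices (there are C(206, 4) = 72867865 such S), let X_S = 1 if S induces a K_4 (all C(4, 2) = 6 edges present). Then P(X_S = 1) = (1/2)^6 = 1/64. By linearity of expectation, E[# K_4] = C(206, 4) · (1/2)^6 = 72867865 / 64 = 1138560.390625.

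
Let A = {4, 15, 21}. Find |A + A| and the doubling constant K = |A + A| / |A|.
K = |A + A| / |A| = 6/3 = 2

Enumerate A + A = {a + b : a, b ∈ A}. With |A| = 3, there are |A|^2 = 9 ordered sum pairs; collecting distinct values, A + A = {8, 19, 25, 30, 36, 42}, so |A + A| = 6. Thus K = 6/3 = 2. For comparison, the minimum possible |A + A| over all 3-element sets is 2·3 − 1 = 5 (so min K = 5/3), attained only by arithmetic progressions.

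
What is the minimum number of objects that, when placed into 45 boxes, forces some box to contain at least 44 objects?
n = (44 − 1)·45 + 1 = 1936

By the generalised pigeonhole principle, to guarantee some box contains ≥ r objects we need more than (r − 1) · k objects total. Threshold: n = (r − 1) · k + 1. With r = 44 and k = 45: n = 43 · 45 + 1 = 1935 + 1 = 1936. For n = 1935 = 43 · 45, we can put exactly 43 objects in every box, avoiding 44 in any single one — so 1936 is tight.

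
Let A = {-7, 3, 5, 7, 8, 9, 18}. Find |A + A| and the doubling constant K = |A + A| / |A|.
K = |A + A| / |A| = 23/7

Enumerate A + A = {a + b : a, b ∈ A}. With |A| = 7, there are |A|^2 = 49 ordered sum pairs; collecting distinct values, A + A = {-14, -4, -2, 0, 1, 2, 6, 8, 10, 11, 12, 13, 14, 15, 16, 17, 18, 21, 23, 25, 26, 27, 36}, so |A + A| = 23. Thus K = 23/7. For comparison, the minimum possible |A + A| over all 7-element sets is 2·7 − 1 = 13 (so min K = 13/7), attained only by arithmetic progressions.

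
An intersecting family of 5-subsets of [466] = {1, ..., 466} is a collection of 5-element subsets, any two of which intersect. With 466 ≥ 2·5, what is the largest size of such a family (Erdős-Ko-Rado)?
max |F| = C(465, 4) = 1923014940

Erdős-Ko-Rado (1961): when n ≥ 2k, max |F| = C(n−1, k−1). The bound is attained by the star {A : i ∈ A} for any fixed i ∈ [n]. Here C(466−1, 5−1) = C(465, 4) = 1923014940.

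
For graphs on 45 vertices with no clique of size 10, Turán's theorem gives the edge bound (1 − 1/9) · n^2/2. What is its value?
Turán density bound = (8/9) · 45^2/2 = 900

Turán's theorem: ex(n, K_{r+1}) is achieved by the complete r-partite Turán graph T(n, r) with parts as balanced as possible, and is at most (1 − 1/r) · n^2/2. For r = 9, n = 45: the density bound is (8/9) · 2025/2 = 900. Since 9 ∣ 45, the Turán graph T(45, 9) has parts of equal size 5, and its edge count e(T(45, 9)) = 900 attains the density bound exactly.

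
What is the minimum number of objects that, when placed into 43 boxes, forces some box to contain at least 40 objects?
n = (40 − 1)·43 + 1 = 1678

By the generalised pigeonhole principle, to guarantee some box contains ≥ r objects we need more than (r − 1) · k objects total. Threshold: n = (r − 1) · k + 1. With r = 40 and k = 43: n = 39 · 43 + 1 = 1677 + 1 = 1678. For n = 1677 = 39 · 43, we can put exactly 39 objects in every box, avoiding 40 in any single one — so 1678 is tight.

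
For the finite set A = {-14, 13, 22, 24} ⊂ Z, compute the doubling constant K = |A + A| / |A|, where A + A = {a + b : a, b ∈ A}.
K = |A + A| / |A| = 10/4 = 5/2

Enumerate A + A = {a + b : a, b ∈ A}. With |A| = 4, there are |A|^2 = 16 ordered sum pairs; collecting distinct values, A + A = {-28, -1, 8, 10, 26, 35, 37, 44, 46, 48}, so |A + A| = 10. Thus K = 10/4 = 5/2. For comparison, the minimum possible |A + A| over all 4-element sets is 2·4 − 1 = 7 (so min K = 7/4), attained only by arithmetic progressions.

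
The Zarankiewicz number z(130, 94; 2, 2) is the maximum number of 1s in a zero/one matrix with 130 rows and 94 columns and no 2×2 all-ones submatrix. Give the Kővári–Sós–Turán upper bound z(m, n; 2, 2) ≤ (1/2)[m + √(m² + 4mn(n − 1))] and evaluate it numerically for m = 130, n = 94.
z(130, 94; 2, 2) ≤ (1/2)[130 + √(130² + 4·130·94·93)] = (1/2)[130 + √4562740] = 1133.0286

Kővári–Sós–Turán: let r_1, ..., r_130 be the row sums and z = Σ r_i the total number of 1s. Each pair of columns can share at most one row with both entries 1 (else a 2×2 all-ones block appears), so Σ_i C(r_i, 2) ≤ C(94, 2) = 4371. By convexity Σ_i C(r_i, 2) ≥ 130·C(z/130, 2) = z(z − 130)/(2·130), giving z² − 130z − 130·94·93 ≤ 0 and hence z ≤ (1/2)[130 + √(16900 + 4·1136460)] = (1/2)[130 + √4562740] ≈ (1/2)(130 + 2136.0571) = 1133.0286.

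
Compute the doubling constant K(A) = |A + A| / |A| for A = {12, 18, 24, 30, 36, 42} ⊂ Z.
K = |A + A| / |A| = 11/6

Enumerate A + A = {a + b : a, b ∈ A}. With |A| = 6, there are |A|^2 = 36 ordered sum pairs; collecting distinct values, A + A = {24, 30, 36, 42, 48, 54, 60, 66, 72, 78, 84}, so |A + A| = 11. Thus K = 11/6. Here |A + A| = 2|A| − 1 = 11, the minimum possible — so K = 11/6 is minimal, which holds iff A is an arithmetic progression.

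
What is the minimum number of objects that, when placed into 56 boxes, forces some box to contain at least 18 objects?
n = (18 − 1)·56 + 1 = 953

By the generalised pigeonhole principle, to guarantee some box contains ≥ r objects we need more than (r − 1) · k objects total. Threshold: n = (r − 1) · k + 1. With r = 18 and k = 56: n = 17 · 56 + 1 = 952 + 1 = 953. For n = 952 = 17 · 56, we can put exactly 17 objects in every box, avoiding 18 in any single one — so 953 is tight.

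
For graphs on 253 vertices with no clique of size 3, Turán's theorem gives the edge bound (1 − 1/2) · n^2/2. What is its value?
Turán density bound = (1/2) · 253^2/2 = 64009/4 ≈ 16002.25

Turán's theorem: ex(n, K_{r+1}) is achieved by the complete r-partite Turán graph T(n, r) with parts as balanced as possible, and is at most (1 − 1/r) · n^2/2. For r = 2, n = 253: the density bound is (1/2) · 64009/2 = 64009/4 ≈ 16002.25. The integer-valued extremum is e(T(253, 2)) = 16002, which is strictly less than the density bound 64009/4 since 2 ∤ 253 (the parts of T(253, 2) cannot all be equal).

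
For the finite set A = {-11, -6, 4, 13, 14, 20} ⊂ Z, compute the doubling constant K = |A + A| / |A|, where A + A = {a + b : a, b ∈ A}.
K = |A + A| / |A| = 20/6 = 10/3

Enumerate A + A = {a + b : a, b ∈ A}. With |A| = 6, there are |A|^2 = 36 ordered sum pairs; collecting distinct values, A + A = {-22, -17, -12, -7, -2, 2, 3, 7, 8, 9, 14, 17, 18, 24, 26, 27, 28, 33, 34, 40}, so |A + A| = 20. Thus K = 20/6 = 10/3. For comparison, the minimum possible |A + A| over all 6-element sets is 2·6 − 1 = 11 (so min K = 11/6), attained only by arithmetic progressions.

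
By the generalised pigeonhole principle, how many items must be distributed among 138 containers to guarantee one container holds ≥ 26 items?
n = (26 − 1)·138 + 1 = 3451

By the generalised pigeonhole principle, to guarantee some box contains ≥ r objects we need more than (r − 1) · k objects total. Threshold: n = (r − 1) · k + 1. With r = 26 and k = 138: n = 25 · 138 + 1 = 3450 + 1 = 3451. For n = 3450 = 25 · 138, we can put exactly 25 objects in every box, avoiding 26 in any single one — so 3451 is tight.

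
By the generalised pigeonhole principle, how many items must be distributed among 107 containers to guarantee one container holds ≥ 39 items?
n = (39 − 1)·107 + 1 = 4067

By the generalised pigeonhole principle, to guarantee some box contains ≥ r objects we need more than (r − 1) · k objects total. Threshold: n = (r − 1) · k + 1. With r = 39 and k = 107: n = 38 · 107 + 1 = 4066 + 1 = 4067. For n = 4066 = 38 · 107, we can put exactly 38 objects in every box, avoiding 39 in any single one — so 4067 is tight.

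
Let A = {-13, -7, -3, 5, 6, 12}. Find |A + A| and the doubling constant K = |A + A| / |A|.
K = |A + A| / |A| = 20/6 = 10/3

Enumerate A + A = {a + b : a, b ∈ A}. With |A| = 6, there are |A|^2 = 36 ordered sum pairs; collecting distinct values, A + A = {-26, -20, -16, -14, -10, -8, -7, -6, -2, -1, 2, 3, 5, 9, 10, 11, 12, 17, 18, 24}, so |A + A| = 20. Thus K = 20/6 = 10/3. For comparison, the minimum possible |A + A| over all 6-element sets is 2·6 − 1 = 11 (so min K = 11/6), attained only by arithmetic progressions.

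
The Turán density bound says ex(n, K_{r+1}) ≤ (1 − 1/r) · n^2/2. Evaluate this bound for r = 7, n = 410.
Turán density bound = (6/7) · 410^2/2 = 504300/7 ≈ 72042.8571

Turán's theorem: ex(n, K_{r+1}) is achieved by the complete r-partite Turán graph T(n, r) with parts as balanced as possible, and is at most (1 − 1/r) · n^2/2. For r = 7, n = 410: the density bound is (6/7) · 168100/2 = 504300/7 ≈ 72042.8571. The integer-valued extremum is e(T(410, 7)) = 72042, which is strictly less than the density bound 504300/7 since 7 ∤ 410 (the parts of T(410, 7) cannot all be equal).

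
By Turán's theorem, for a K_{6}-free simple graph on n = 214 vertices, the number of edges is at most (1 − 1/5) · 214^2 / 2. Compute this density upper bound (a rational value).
Turán density bound = (4/5) · 214^2/2 = 91592/5 ≈ 18318.4

Turán's theorem: ex(n, K_{r+1}) is achieved by the complete r-partite Turán graph T(n, r) with parts as balanced as possible, and is at most (1 − 1/r) · n^2/2. For r = 5, n = 214: the density bound is (4/5) · 45796/2 = 91592/5 ≈ 18318.4. The integer-valued extremum is e(T(214, 5)) = 18318, which is strictly less than the density bound 91592/5 since 5 ∤ 214 (the parts of T(214, 5) cannot all be equal).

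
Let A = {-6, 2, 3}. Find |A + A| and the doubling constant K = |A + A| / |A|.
K = |A + A| / |A| = 6/3 = 2

Enumerate A + A = {a + b : a, b ∈ A}. With |A| = 3, there are |A|^2 = 9 ordered sum pairs; collecting distinct values, A + A = {-12, -4, -3, 4, 5, 6}, so |A + A| = 6. Thus K = 6/3 = 2. For comparison, the minimum possible |A + A| over all 3-element sets is 2·3 − 1 = 5 (so min K = 5/3), attained only by arithmetic progressions.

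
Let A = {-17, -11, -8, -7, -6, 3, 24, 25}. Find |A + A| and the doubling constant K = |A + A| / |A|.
K = |A + A| / |A| = 32/8 = 4

Enumerate A + A = {a + b : a, b ∈ A}. With |A| = 8, there are |A|^2 = 64 ordered sum pairs; collecting distinct values, A + A = {-34, -28, -25, -24, -23, -22, -19, -18, -17, -16, -15, -14, -13, -12, -8, -5, -4, -3, 6, 7, 8, 13, 14, 16, 17, 18, 19, 27, 28, 48, 49, 50}, so |A + A| = 32. Thus K = 32/8 = 4. For comparison, the minimum possible |A + A| over all 8-element sets is 2·8 − 1 = 15 (so min K = 15/8), attained only by arithmetic progressions.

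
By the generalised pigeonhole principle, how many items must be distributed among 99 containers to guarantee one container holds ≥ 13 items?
n = (13 − 1)·99 + 1 = 1189

By the generalised pigeonhole principle, to guarantee some box contains ≥ r objects we need more than (r − 1) · k objects total. Threshold: n = (r − 1) · k + 1. With r = 13 and k = 99: n = 12 · 99 + 1 = 1188 + 1 = 1189. For n = 1188 = 12 · 99, we can put exactly 12 objects in every box, avoiding 13 in any single one — so 1189 is tight.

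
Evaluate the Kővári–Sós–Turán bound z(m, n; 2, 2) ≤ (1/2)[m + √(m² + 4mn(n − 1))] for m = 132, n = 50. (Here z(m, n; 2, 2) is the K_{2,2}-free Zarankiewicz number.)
z(132, 50; 2, 2) ≤ (1/2)[132 + √(132² + 4·132·50·49)] = (1/2)[132 + √1311024] = 638.4998

Kővári–Sós–Turán: let r_1, ..., r_132 be the row sums and z = Σ r_i the total number of 1s. Each pair of columns can share at most one row with both entries 1 (else a 2×2 all-ones block appears), so Σ_i C(r_i, 2) ≤ C(50, 2) = 1225. By convexity Σ_i C(r_i, 2) ≥ 132·C(z/132, 2) = z(z − 132)/(2·132), giving z² − 132z − 132·50·49 ≤ 0 and hence z ≤ (1/2)[132 + √(17424 + 4·323400)] = (1/2)[132 + √1311024] ≈ (1/2)(132 + 1144.9996) = 638.4998.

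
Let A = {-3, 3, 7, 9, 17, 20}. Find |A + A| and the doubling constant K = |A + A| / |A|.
K = |A + A| / |A| = 19/6

Enumerate A + A = {a + b : a, b ∈ A}. With |A| = 6, there are |A|^2 = 36 ordered sum pairs; collecting distinct values, A + A = {-6, 0, 4, 6, 10, 12, 14, 16, 17, 18, 20, 23, 24, 26, 27, 29, 34, 37, 40}, so |A + A| = 19. Thus K = 19/6. For comparison, the minimum possible |A + A| over all 6-element sets is 2·6 − 1 = 11 (so min K = 11/6), attained only by arithmetic progressions.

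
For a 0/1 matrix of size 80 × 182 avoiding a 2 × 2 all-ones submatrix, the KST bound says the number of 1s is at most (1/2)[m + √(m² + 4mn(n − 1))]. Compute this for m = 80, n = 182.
z(80, 182; 2, 2) ≤ (1/2)[80 + √(80² + 4·80·182·181)] = (1/2)[80 + √10547840] = 1663.8719

Kővári–Sós–Turán: let r_1, ..., r_80 be the row sums and z = Σ r_i the total number of 1s. Each pair of columns can share at most one row with both entries 1 (else a 2×2 all-ones block appears), so Σ_i C(r_i, 2) ≤ C(182, 2) = 16471. By convexity Σ_i C(r_i, 2) ≥ 80·C(z/80, 2) = z(z − 80)/(2·80), giving z² − 80z − 80·182·181 ≤ 0 and hence z ≤ (1/2)[80 + √(6400 + 4·2635360)] = (1/2)[80 + √10547840] ≈ (1/2)(80 + 3247.7438) = 1663.8719.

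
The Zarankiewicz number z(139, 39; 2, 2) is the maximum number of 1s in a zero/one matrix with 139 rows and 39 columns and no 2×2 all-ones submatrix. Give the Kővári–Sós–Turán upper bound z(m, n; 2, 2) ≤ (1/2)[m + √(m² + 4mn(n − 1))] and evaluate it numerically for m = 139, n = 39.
z(139, 39; 2, 2) ≤ (1/2)[139 + √(139² + 4·139·39·38)] = (1/2)[139 + √843313] = 528.6604

Kővári–Sós–Turán: let r_1, ..., r_139 be the row sums and z = Σ r_i the total number of 1s. Each pair of columns can share at most one row with both entries 1 (else a 2×2 all-ones block appears), so Σ_i C(r_i, 2) ≤ C(39, 2) = 741. By convexity Σ_i C(r_i, 2) ≥ 139·C(z/139, 2) = z(z − 139)/(2·139), giving z² − 139z − 139·39·38 ≤ 0 and hence z ≤ (1/2)[139 + √(19321 + 4·205998)] = (1/2)[139 + √843313] ≈ (1/2)(139 + 918.3208) = 528.6604.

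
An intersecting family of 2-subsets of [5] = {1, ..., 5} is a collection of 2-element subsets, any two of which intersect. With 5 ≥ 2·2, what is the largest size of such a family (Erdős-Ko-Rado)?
max |F| = C(4, 1) = 4

Erdős-Ko-Rado (1961): when n ≥ 2k, max |F| = C(n−1, k−1). The bound is attained by the star {A : i ∈ A} for any fixed i ∈ [n]. Here C(5−1, 2−1) = C(4, 1) = 4.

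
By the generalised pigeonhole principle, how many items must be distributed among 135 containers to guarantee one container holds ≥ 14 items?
n = (14 − 1)·135 + 1 = 1756

By the generalised pigeonhole principle, to guarantee some box contains ≥ r objects we need more than (r − 1) · k objects total. Threshold: n = (r − 1) · k + 1. With r = 14 and k = 135: n = 13 · 135 + 1 = 1755 + 1 = 1756. For n = 1755 = 13 · 135, we can put exactly 13 objects in every box, avoiding 14 in any single one — so 1756 is tight.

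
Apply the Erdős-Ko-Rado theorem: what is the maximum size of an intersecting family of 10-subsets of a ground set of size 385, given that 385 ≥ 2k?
max |F| = C(384, 9) = 455196700703112576

The Erdős-Ko-Rado theorem states: for n ≥ 2k, an intersecting family of k-subsets of an n-element set has size at most C(n − 1, k − 1), with equality for 'star' families {A ⊆ [n] : |A| = k, i ∈ A} (fix an element i). For n = 385, k = 10: C(384, 9) = 455196700703112576.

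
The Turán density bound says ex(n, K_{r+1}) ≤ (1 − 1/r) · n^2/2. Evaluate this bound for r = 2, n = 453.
Turán density bound = (1/2) · 453^2/2 = 205209/4 ≈ 51302.25

Turán's theorem: ex(n, K_{r+1}) is achieved by the complete r-partite Turán graph T(n, r) with parts as balanced as possible, and is at most (1 − 1/r) · n^2/2. For r = 2, n = 453: the density bound is (1/2) · 205209/2 = 205209/4 ≈ 51302.25. The integer-valued extremum is e(T(453, 2)) = 51302, which is strictly less than the density bound 205209/4 since 2 ∤ 453 (the parts of T(453, 2) cannot all be equal).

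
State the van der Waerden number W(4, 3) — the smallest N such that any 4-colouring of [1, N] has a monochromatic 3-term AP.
W(4, 3) = 76

This is a classical value, W(4, 3) = 76, established by combining an explicit 4-colouring of {1, ..., 75} with no monochromatic 3-AP (giving the lower bound W(4, 3) > 75) and a finite case analysis / exhaustive computer search showing every 4-colouring of {1, ..., 76} has such an AP.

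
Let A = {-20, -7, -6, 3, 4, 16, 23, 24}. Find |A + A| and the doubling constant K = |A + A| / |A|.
K = |A + A| / |A| = 32/8 = 4

Enumerate A + A = {a + b : a, b ∈ A}. With |A| = 8, there are |A|^2 = 64 ordered sum pairs; collecting distinct values, A + A = {-40, -27, -26, -17, -16, -14, -13, -12, -4, -3, -2, 3, 4, 6, 7, 8, 9, 10, 16, 17, 18, 19, 20, 26, 27, 28, 32, 39, 40, 46, 47, 48}, so |A + A| = 32. Thus K = 32/8 = 4. For comparison, the minimum possible |A + A| over all 8-element sets is 2·8 − 1 = 15 (so min K = 15/8), attained only by arithmetic progressions.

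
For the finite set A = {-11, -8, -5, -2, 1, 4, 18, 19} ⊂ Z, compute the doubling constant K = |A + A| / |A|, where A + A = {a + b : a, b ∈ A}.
K = |A + A| / |A| = 25/8

Enumerate A + A = {a + b : a, b ∈ A}. With |A| = 8, there are |A|^2 = 64 ordered sum pairs; collecting distinct values, A + A = {-22, -19, -16, -13, -10, -7, -4, -1, 2, 5, 7, 8, 10, 11, 13, 14, 16, 17, 19, 20, 22, 23, 36, 37, 38}, so |A + A| = 25. Thus K = 25/8. For comparison, the minimum possible |A + A| over all 8-element sets is 2·8 − 1 = 15 (so min K = 15/8), attained only by arithmetic progressions.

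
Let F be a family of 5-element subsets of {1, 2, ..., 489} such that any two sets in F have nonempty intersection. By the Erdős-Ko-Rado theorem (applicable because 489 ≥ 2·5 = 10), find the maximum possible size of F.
max |F| = C(488, 4) = 2334078990

The Erdős-Ko-Rado theorem states: for n ≥ 2k, an intersecting family of k-subsets of an n-element set has size at most C(n − 1, k − 1), with equality for 'star' families {A ⊆ [n] : |A| = k, i ∈ A} (fix an element i). For n = 489, k = 5: C(488, 4) = 2334078990.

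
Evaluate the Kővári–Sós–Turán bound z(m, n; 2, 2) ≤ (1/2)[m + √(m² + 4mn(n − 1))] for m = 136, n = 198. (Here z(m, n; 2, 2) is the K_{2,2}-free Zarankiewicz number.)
z(136, 198; 2, 2) ≤ (1/2)[136 + √(136² + 4·136·198·197)] = (1/2)[136 + √21237760] = 2372.2222

Kővári–Sós–Turán: let r_1, ..., r_136 be the row sums and z = Σ r_i the total number of 1s. Each pair of columns can share at most one row with both entries 1 (else a 2×2 all-ones block appears), so Σ_i C(r_i, 2) ≤ C(198, 2) = 19503. By convexity Σ_i C(r_i, 2) ≥ 136·C(z/136, 2) = z(z − 136)/(2·136), giving z² − 136z − 136·198·197 ≤ 0 and hence z ≤ (1/2)[136 + √(18496 + 4·5304816)] = (1/2)[136 + √21237760] ≈ (1/2)(136 + 4608.4444) = 2372.2222.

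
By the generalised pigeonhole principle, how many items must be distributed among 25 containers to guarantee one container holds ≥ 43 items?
n = (43 − 1)·25 + 1 = 1051

By the generalised pigeonhole principle, to guarantee some box contains ≥ r objects we need more than (r − 1) · k objects total. Threshold: n = (r − 1) · k + 1. With r = 43 and k = 25: n = 42 · 25 + 1 = 1050 + 1 = 1051. For n = 1050 = 42 · 25, we can put exactly 42 objects in every box, avoiding 43 in any single one — so 1051 is tight.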